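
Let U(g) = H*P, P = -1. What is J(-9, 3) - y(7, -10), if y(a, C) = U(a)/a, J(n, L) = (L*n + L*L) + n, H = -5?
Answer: -194/7 ≈ -27.714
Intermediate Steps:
U(g) = 5 (U(g) = -5*(-1) = 5)
J(n, L) = n + L² + L*n (J(n, L) = (L*n + L²) + n = (L² + L*n) + n = n + L² + L*n)
y(a, C) = 5/a
J(-9, 3) - y(7, -10) = (-9 + 3² + 3*(-9)) - 5/7 = (-9 + 9 - 27) - 5/7 = -27 - 1*5/7 = -27 - 5/7 = -194/7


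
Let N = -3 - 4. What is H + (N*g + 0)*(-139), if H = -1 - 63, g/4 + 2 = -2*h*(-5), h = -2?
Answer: -85688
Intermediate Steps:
g = -88 (g = -8 + 4*(-2*(-2)*(-5)) = -8 + 4*(4*(-5)) = -8 + 4*(-20) = -8 - 80 = -88)
N = -7
H = -64
H + (N*g + 0)*(-139) = -64 + (-7*(-88) + 0)*(-139) = -64 + (616 + 0)*(-139) = -64 + 616*(-139) = -64 - 85624 = -85688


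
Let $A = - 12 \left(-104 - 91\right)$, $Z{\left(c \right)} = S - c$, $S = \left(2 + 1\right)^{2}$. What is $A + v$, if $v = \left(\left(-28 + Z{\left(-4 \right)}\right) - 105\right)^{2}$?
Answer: $16740$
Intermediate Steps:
$S = 9$ ($S = 3^{2} = 9$)
$Z{\left(c \right)} = 9 - c$
$A = 2340$ ($A = \left(-12\right) \left(-195\right) = 2340$)
$v = 14400$ ($v = \left(\left(-28 + \left(9 - -4\right)\right) - 105\right)^{2} = \left(\left(-28 + \left(9 + 4\right)\right) - 105\right)^{2} = \left(\left(-28 + 13\right) - 105\right)^{2} = \left(-15 - 105\right)^{2} = \left(-120\right)^{2} = 14400$)
$A + v = 2340 + 14400 = 16740$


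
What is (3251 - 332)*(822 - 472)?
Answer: 1021650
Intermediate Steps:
(3251 - 332)*(822 - 472) = 2919*350 = 1021650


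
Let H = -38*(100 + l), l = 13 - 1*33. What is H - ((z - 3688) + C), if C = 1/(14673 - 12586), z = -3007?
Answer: 7627984/2087 ≈ 3655.0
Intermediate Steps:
l = -20 (l = 13 - 33 = -20)
C = 1/2087 ≈ 0.00047916
H = -3040 (H = -38*(100 - 20) = -38*80 = -3040)
H - ((z - 3688) + C) = -3040 - ((-3007 - 3688) + 1/2087) = -3040 - (-6695 + 1/2087) = -3040 - 1*(-13972464/2087) = -3040 + 13972464/2087 = 7627984/2087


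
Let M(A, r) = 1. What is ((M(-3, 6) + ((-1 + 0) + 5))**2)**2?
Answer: 625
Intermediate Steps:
((M(-3, 6) + ((-1 + 0) + 5))**2)**2 = ((1 + ((-1 + 0) + 5))**2)**2 = ((1 + (-1 + 5))**2)**2 = ((1 + 4)**2)**2 = (5**2)**2 = 25**2 = 625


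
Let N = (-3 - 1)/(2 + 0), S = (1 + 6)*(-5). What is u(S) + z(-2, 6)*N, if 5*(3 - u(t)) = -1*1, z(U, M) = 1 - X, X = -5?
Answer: -44/5 ≈ -8.8000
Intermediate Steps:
z(U, M) = 6 (z(U, M) = 1 - 1*(-5) = 1 + 5 = 6)
S = -35 (S = 7*(-5) = -35)
N = -2 (N = -4/2 = -4*½ = -2)
u(t) = 16/5 (u(t) = 3 - (-1)/5 = 3 - ⅕*(-1) = 3 + ⅕ = 16/5)
u(S) + z(-2, 6)*N = 16/5 + 6*(-2) = 16/5 - 12 = -44/5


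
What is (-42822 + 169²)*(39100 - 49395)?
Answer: 146816995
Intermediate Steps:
(-42822 + 169²)*(39100 - 49395) = (-42822 + 28561)*(-10295) = -14261*(-10295) = 146816995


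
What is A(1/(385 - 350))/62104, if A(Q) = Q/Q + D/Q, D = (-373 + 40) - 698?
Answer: -9021/15526 ≈ -0.58103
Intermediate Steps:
D = -1031 (D = -333 - 698 = -1031)
A(Q) = 1 - 1031/Q (A(Q) = Q/Q - 1031/Q = 1 - 1031/Q)
A(1/(385 - 350))/62104 = ((-1031 + 1/(385 - 350))/(1/(385 - 350)))/62104 = ((-1031 + 1/35)/(1/35))*(1/62104) = (35*(-36084/35))*(1/62104) = -36084*1/62104 = -9021/15526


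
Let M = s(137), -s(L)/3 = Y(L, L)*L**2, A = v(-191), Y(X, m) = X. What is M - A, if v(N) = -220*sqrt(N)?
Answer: -7714059 + 220*I*sqrt(191) ≈ -7.7141e+6 + 3040.5*I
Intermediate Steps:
A = -220*I*sqrt(191) ≈ -3040.5*I
s(L) = -3*L**3 (s(L) = -3*L*L**2 = -3*L**3)
M = -7714059 (M = -3*137**3 = -3*2571353 = -7714059)
M - A = -7714059 - (-220)*I*sqrt(191) = -7714059 + 220*I*sqrt(191)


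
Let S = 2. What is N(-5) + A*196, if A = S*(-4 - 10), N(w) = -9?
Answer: -5497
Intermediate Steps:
A = -28 (A = 2*(-4 - 10) = 2*(-14) = -28)
N(-5) + A*196 = -9 - 28*196 = -9 - 5488 = -5497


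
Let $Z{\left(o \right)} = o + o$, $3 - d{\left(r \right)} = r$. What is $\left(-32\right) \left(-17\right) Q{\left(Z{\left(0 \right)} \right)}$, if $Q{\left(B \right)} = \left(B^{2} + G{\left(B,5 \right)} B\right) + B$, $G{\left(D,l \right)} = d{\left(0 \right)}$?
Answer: $0$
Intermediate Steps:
$d{\left(r \right)} = 3 - r$
$G{\left(D,l \right)} = 3$ ($G{\left(D,l \right)} = 3 - 0 = 3 + 0 = 3$)
$Z{\left(o \right)} = 2 o$
$Q{\left(B \right)} = B^{2} + 4 B$ ($Q{\left(B \right)} = \left(B^{2} + 3 B\right) + B = B^{2} + 4 B$)
$\left(-32\right) \left(-17\right) Q{\left(Z{\left(0 \right)} \right)} = \left(-32\right) \left(-17\right) 2 \cdot 0 \left(4 + 2 \cdot 0\right) = 544 \cdot 0 \left(4 + 0\right) = 544 \cdot 0 \cdot 4 = 544 \cdot 0 = 0$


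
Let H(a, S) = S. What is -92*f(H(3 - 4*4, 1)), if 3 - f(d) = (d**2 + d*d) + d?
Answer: 0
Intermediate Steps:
f(d) = 3 - d - 2*d**2 (f(d) = 3 - ((d**2 + d*d) + d) = 3 - ((d**2 + d**2) + d) = 3 - (2*d**2 + d) = 3 - (d + 2*d**2) = 3 + (-d - 2*d**2) = 3 - d - 2*d**2)
-92*f(H(3 - 4*4, 1)) = -92*(3 - 1*1 - 2*1**2) = -92*(3 - 1 - 2*1) = -92*(3 - 1 - 2) = -92*0 = 0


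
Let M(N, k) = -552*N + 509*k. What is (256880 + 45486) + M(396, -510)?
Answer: -175816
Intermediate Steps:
(256880 + 45486) + M(396, -510) = (256880 + 45486) + (-552*396 + 509*(-510)) = 302366 + (-218592 - 259590) = 302366 - 478182 = -175816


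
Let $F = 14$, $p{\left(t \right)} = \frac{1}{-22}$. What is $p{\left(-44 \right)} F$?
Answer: $- \frac{7}{11} \approx -0.63636$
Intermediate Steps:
$p{\left(t \right)} = - \frac{1}{22}$
$p{\left(-44 \right)} F = \left(- \frac{1}{22}\right) 14 = - \frac{7}{11}$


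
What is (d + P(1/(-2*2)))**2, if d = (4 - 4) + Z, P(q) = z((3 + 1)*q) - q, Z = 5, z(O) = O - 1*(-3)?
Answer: 841/16 ≈ 52.563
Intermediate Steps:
z(O) = 3 + O (z(O) = O + 3 = 3 + O)
P(q) = 3 + 3*q (P(q) = (3 + (3 + 1)*q) - q = (3 + 4*q) - q = 3 + 3*q)
d = 5 (d = (4 - 4) + 5 = 0 + 5 = 5)
(d + P(1/(-2*2)))**2 = (5 + (3 + 3/((-2*2))))**2 = (5 + (3 + 3/(-4)))**2 = (5 + (3 + 3*(-1/4)))**2 = (5 + (3 - 3/4))**2 = (5 + 9/4)**2 = (29/4)**2 = 841/16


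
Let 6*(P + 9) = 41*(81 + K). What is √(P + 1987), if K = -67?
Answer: √18663/3 ≈ 45.538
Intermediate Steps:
P = 260/3 (P = -9 + (41*(81 - 67))/6 = -9 + (41*14)/6 = -9 + (⅙)*574 = -9 + 287/3 = 260/3 ≈ 86.667)
√(P + 1987) = √(260/3 + 1987) = √(6221/3) = √18663/3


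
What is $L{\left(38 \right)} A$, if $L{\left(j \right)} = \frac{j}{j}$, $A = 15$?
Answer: $15$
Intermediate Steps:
$L{\left(j \right)} = 1$
$L{\left(38 \right)} A = 1 \cdot 15 = 15$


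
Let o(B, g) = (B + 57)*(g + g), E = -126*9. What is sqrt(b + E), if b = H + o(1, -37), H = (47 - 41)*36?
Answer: I*sqrt(5210) ≈ 72.18*I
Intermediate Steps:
E = -1134
o(B, g) = 2*g*(57 + B) (o(B, g) = (57 + B)*(2*g) = 2*g*(57 + B))
H = 216 (H = 6*36 = 216)
b = -4076 (b = 216 + 2*(-37)*(57 + 1) = 216 + 2*(-37)*58 = 216 - 4292 = -4076)
sqrt(b + E) = sqrt(-4076 - 1134) = sqrt(-5210) = I*sqrt(5210)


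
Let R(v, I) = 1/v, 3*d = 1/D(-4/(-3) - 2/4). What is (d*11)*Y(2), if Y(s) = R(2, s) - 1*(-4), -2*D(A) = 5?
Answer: -33/5 ≈ -6.6000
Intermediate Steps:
D(A) = -5/2 (D(A) = -½*5 = -5/2)
d = -2/15 (d = 1/(3*(-5/2)) = (⅓)*(-⅖) = -2/15 ≈ -0.13333)
Y(s) = 9/2 (Y(s) = 1/2 - 1*(-4) = ½ + 4 = 9/2)
(d*11)*Y(2) = -2/15*11*(9/2) = -22/15*9/2 = -33/5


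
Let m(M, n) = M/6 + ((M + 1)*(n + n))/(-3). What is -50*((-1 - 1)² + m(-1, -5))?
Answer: -575/3 ≈ -191.67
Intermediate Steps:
m(M, n) = M/6 - 2*n*(1 + M)/3 (m(M, n) = M*(⅙) + ((1 + M)*(2*n))*(-⅓) = M/6 + (2*n*(1 + M))*(-⅓) = M/6 - 2*n*(1 + M)/3)
-50*((-1 - 1)² + m(-1, -5)) = -50*((-1 - 1)² + (-⅔*(-5) + (⅙)*(-1) - ⅔*(-1)*(-5))) = -50*((-2)² + (10/3 - ⅙ - 10/3)) = -50*(4 - ⅙) = -50*23/6 = -575/3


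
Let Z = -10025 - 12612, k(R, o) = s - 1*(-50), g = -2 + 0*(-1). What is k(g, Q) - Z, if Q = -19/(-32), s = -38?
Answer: 22649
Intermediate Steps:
g = -2 (g = -2 + 0 = -2)
Q = 19/32 (Q = -19*(-1/32) = 19/32 ≈ 0.59375)
k(R, o) = 12 (k(R, o) = -38 - 1*(-50) = -38 + 50 = 12)
Z = -22637
k(g, Q) - Z = 12 - 1*(-22637) = 12 + 22637 = 22649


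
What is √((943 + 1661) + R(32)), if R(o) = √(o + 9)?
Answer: √(2604 + √41) ≈ 51.092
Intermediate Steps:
R(o) = √(9 + o)
√((943 + 1661) + R(32)) = √((943 + 1661) + √(9 + 32)) = √(2604 + √41)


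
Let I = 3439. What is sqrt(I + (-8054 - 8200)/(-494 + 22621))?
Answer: sqrt(34354876477)/3161 ≈ 58.637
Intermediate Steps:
sqrt(I + (-8054 - 8200)/(-494 + 22621)) = sqrt(3439 + (-8054 - 8200)/(-494 + 22621)) = sqrt(3439 - 16254/22127) = sqrt(3439 - 16254*1/22127) = sqrt(3439 - 2322/3161) = sqrt(10868357/3161) = sqrt(34354876477)/3161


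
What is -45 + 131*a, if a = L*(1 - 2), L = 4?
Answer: -569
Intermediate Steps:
a = -4 (a = 4*(1 - 2) = 4*(-1) = -4)
-45 + 131*a = -45 + 131*(-4) = -45 - 524 = -569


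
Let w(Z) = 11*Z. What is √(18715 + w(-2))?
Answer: 3*√2077 ≈ 136.72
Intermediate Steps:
√(18715 + w(-2)) = √(18715 + 11*(-2)) = √(18715 - 22) = √18693 = 3*√2077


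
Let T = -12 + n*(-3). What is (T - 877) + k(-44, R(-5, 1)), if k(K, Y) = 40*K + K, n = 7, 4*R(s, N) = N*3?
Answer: -2714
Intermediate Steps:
R(s, N) = 3*N/4 (R(s, N) = (N*3)/4 = (3*N)/4 = 3*N/4)
k(K, Y) = 41*K
T = -33 (T = -12 + 7*(-3) = -12 - 21 = -33)
(T - 877) + k(-44, R(-5, 1)) = (-33 - 877) + 41*(-44) = -910 - 1804 = -2714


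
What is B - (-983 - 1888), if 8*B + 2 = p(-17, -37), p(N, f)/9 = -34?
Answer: 5665/2 ≈ 2832.5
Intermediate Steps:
p(N, f) = -306 (p(N, f) = 9*(-34) = -306)
B = -77/2 (B = -¼ + (⅛)*(-306) = -¼ - 153/4 = -77/2 ≈ -38.500)
B - (-983 - 1888) = -77/2 - (-983 - 1888) = -77/2 - 1*(-2871) = -77/2 + 2871 = 5665/2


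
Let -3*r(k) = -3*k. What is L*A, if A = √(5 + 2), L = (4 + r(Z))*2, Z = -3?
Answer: 2*√7 ≈ 5.2915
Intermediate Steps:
r(k) = k (r(k) = -(-1)*k = k)
L = 2 (L = (4 - 3)*2 = 1*2 = 2)
A = √7 ≈ 2.6458
L*A = 2*√7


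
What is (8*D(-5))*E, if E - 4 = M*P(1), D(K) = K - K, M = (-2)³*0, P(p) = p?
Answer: 0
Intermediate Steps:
M = 0 (M = -8*0 = 0)
D(K) = 0
E = 4 (E = 4 + 0*1 = 4 + 0 = 4)
(8*D(-5))*E = (8*0)*4 = 0*4 = 0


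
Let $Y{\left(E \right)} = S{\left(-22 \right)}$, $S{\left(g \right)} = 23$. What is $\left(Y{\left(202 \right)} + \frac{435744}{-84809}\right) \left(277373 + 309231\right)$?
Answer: $\frac{888624695252}{84809} \approx 1.0478 \cdot 10^{7}$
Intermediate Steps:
$Y{\left(E \right)} = 23$
$\left(Y{\left(202 \right)} + \frac{435744}{-84809}\right) \left(277373 + 309231\right) = \left(23 + \frac{435744}{-84809}\right) \left(277373 + 309231\right) = \left(23 + 435744 \left(- \frac{1}{84809}\right)\right) 586604 = \left(23 - \frac{435744}{84809}\right) 586604 = \frac{1514863}{84809} \cdot 586604 = \frac{888624695252}{84809}$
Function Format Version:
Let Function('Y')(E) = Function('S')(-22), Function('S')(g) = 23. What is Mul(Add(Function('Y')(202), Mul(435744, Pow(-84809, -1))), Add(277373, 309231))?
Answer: Rational(888624695252, 84809) ≈ 1.0478e+7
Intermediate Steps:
Function('Y')(E) = 23
Mul(Add(Function('Y')(202), Mul(435744, Pow(-84809, -1))), Add(277373, 309231)) = Mul(Add(23, Mul(435744, Pow(-84809, -1))), Add(277373, 309231)) = Mul(Add(23, Mul(435744, Rational(-1, 84809))), 586604) = Mul(Add(23, Rational(-435744, 84809)), 586604) = Mul(Rational(1514863, 84809), 586604) = Rational(888624695252, 84809)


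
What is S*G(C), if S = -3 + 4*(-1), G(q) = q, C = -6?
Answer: 42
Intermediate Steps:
S = -7 (S = -3 - 4 = -7)
S*G(C) = -7*(-6) = 42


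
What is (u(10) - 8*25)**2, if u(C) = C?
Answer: 36100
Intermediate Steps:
(u(10) - 8*25)**2 = (10 - 8*25)**2 = (10 - 200)**2 = (-190)**2 = 36100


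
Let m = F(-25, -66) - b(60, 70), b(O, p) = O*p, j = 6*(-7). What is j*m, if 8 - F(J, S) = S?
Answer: 173292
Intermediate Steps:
j = -42
F(J, S) = 8 - S
m = -4126 (m = (8 - 1*(-66)) - 60*70 = (8 + 66) - 1*4200 = 74 - 4200 = -4126)
j*m = -42*(-4126) = 173292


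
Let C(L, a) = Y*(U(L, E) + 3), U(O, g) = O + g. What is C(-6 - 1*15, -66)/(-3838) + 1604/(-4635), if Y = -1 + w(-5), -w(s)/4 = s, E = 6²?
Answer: -203719/468135 ≈ -0.43517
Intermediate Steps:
E = 36
w(s) = -4*s
Y = 19 (Y = -1 - 4*(-5) = -1 + 20 = 19)
C(L, a) = 741 + 19*L (C(L, a) = 19*((L + 36) + 3) = 19*((36 + L) + 3) = 19*(39 + L) = 741 + 19*L)
C(-6 - 1*15, -66)/(-3838) + 1604/(-4635) = (741 + 19*(-6 - 1*15))/(-3838) + 1604/(-4635) = (741 + 19*(-6 - 15))*(-1/3838) + 1604*(-1/4635) = (741 + 19*(-21))*(-1/3838) - 1604/4635 = (741 - 399)*(-1/3838) - 1604/4635 = 342*(-1/3838) - 1604/4635 = -9/101 - 1604/4635 = -203719/468135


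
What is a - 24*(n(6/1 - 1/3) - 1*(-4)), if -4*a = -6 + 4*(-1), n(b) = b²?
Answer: -5185/6 ≈ -864.17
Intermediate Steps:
a = 5/2 (a = -(-6 + 4*(-1))/4 = -(-6 - 4)/4 = -¼*(-10) = 5/2 ≈ 2.5000)
a - 24*(n(6/1 - 1/3) - 1*(-4)) = 5/2 - 24*((6/1 - 1/3)² - 1*(-4)) = 5/2 - 24*((6*1 - 1*⅓)² + 4) = 5/2 - 24*((6 - ⅓)² + 4) = 5/2 - 24*((17/3)² + 4) = 5/2 - 24*(289/9 + 4) = 5/2 - 24*325/9 = 5/2 - 2600/3 = -5185/6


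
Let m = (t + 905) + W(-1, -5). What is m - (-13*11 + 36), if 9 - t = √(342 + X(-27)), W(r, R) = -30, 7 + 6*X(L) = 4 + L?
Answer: 991 - √337 ≈ 972.64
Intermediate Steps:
X(L) = -½ + L/6 (X(L) = -7/6 + (4 + L)/6 = -7/6 + (⅔ + L/6) = -½ + L/6)
t = 9 - √337 (t = 9 - √(342 + (-½ + (⅙)*(-27))) = 9 - √(342 + (-½ - 9/2)) = 9 - √(342 - 5) = 9 - √337 ≈ -9.3576)
m = 884 - √337 (m = ((9 - √337) + 905) - 30 = (914 - √337) - 30 = 884 - √337 ≈ 865.64)
m - (-13*11 + 36) = (884 - √337) - (-13*11 + 36) = (884 - √337) - (-143 + 36) = (884 - √337) - 1*(-107) = (884 - √337) + 107 = 991 - √337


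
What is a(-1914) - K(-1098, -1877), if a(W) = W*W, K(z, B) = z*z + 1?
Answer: 2457791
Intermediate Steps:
K(z, B) = 1 + z**2 (K(z, B) = z**2 + 1 = 1 + z**2)
a(W) = W**2
a(-1914) - K(-1098, -1877) = (-1914)**2 - (1 + (-1098)**2) = 3663396 - (1 + 1205604) = 3663396 - 1*1205605 = 3663396 - 1205605 = 2457791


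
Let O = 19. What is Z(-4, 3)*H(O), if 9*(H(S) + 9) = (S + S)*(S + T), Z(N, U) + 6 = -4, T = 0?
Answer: -6410/9 ≈ -712.22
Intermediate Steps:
Z(N, U) = -10 (Z(N, U) = -6 - 4 = -10)
H(S) = -9 + 2*S²/9 (H(S) = -9 + ((S + S)*(S + 0))/9 = -9 + ((2*S)*S)/9 = -9 + (2*S²)/9 = -9 + 2*S²/9)
Z(-4, 3)*H(O) = -10*(-9 + (2/9)*19²) = -10*(-9 + (2/9)*361) = -10*(-9 + 722/9) = -10*641/9 = -6410/9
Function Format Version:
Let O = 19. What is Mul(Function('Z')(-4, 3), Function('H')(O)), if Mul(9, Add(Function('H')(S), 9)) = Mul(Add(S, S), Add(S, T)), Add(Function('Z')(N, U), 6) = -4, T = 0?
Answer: Rational(-6410, 9) ≈ -712.22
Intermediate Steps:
Function('Z')(N, U) = -10 (Function('Z')(N, U) = Add(-6, -4) = -10)
Function('H')(S) = Add(-9, Mul(Rational(2, 9), Pow(S, 2))) (Function('H')(S) = Add(-9, Mul(Rational(1, 9), Mul(Add(S, S), Add(S, 0)))) = Add(-9, Mul(Rational(1, 9), Mul(Mul(2, S), S))) = Add(-9, Mul(Rational(1, 9), Mul(2, Pow(S, 2)))) = Add(-9, Mul(Rational(2, 9), Pow(S, 2))))
Mul(Function('Z')(-4, 3), Function('H')(O)) = Mul(-10, Add(-9, Mul(Rational(2, 9), Pow(19, 2)))) = Mul(-10, Add(-9, Mul(Rational(2, 9), 361))) = Mul(-10, Add(-9, Rational(722, 9))) = Mul(-10, Rational(641, 9)) = Rational(-6410, 9)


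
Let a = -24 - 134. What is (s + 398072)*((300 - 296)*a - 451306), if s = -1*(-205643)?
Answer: -272841749670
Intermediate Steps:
a = -158
s = 205643
(s + 398072)*((300 - 296)*a - 451306) = (205643 + 398072)*((300 - 296)*(-158) - 451306) = 603715*(4*(-158) - 451306) = 603715*(-632 - 451306) = 603715*(-451938) = -272841749670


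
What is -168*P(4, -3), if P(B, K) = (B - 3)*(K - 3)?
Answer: 1008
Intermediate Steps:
P(B, K) = (-3 + B)*(-3 + K)
-168*P(4, -3) = -168*(9 - 3*4 - 3*(-3) + 4*(-3)) = -168*(9 - 12 + 9 - 12) = -168*(-6) = 1008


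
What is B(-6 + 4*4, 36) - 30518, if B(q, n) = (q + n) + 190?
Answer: -30282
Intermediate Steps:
B(q, n) = 190 + n + q (B(q, n) = (n + q) + 190 = 190 + n + q)
B(-6 + 4*4, 36) - 30518 = (190 + 36 + (-6 + 4*4)) - 30518 = (190 + 36 + (-6 + 16)) - 30518 = (190 + 36 + 10) - 30518 = 236 - 30518 = -30282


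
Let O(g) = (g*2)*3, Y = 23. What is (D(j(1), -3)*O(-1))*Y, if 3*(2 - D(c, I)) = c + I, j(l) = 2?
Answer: -322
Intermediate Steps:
O(g) = 6*g (O(g) = (2*g)*3 = 6*g)
D(c, I) = 2 - I/3 - c/3 (D(c, I) = 2 - (c + I)/3 = 2 - (I + c)/3 = 2 + (-I/3 - c/3) = 2 - I/3 - c/3)
(D(j(1), -3)*O(-1))*Y = ((2 - 1/3*(-3) - 1/3*2)*(6*(-1)))*23 = ((2 + 1 - 2/3)*(-6))*23 = ((7/3)*(-6))*23 = -14*23 = -322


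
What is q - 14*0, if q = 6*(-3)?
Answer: -18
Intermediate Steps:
q = -18
q - 14*0 = -18 - 14*0 = -18 + 0 = -18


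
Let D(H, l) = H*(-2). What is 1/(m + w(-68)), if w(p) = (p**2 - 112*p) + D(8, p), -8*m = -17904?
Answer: 1/14462 ≈ 6.9147e-5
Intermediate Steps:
m = 2238 (m = -1/8*(-17904) = 2238)
D(H, l) = -2*H
w(p) = -16 + p**2 - 112*p (w(p) = (p**2 - 112*p) - 2*8 = (p**2 - 112*p) - 16 = -16 + p**2 - 112*p)
1/(m + w(-68)) = 1/(2238 + (-16 + (-68)**2 - 112*(-68))) = 1/(2238 + (-16 + 4624 + 7616)) = 1/(2238 + 12224) = 1/14462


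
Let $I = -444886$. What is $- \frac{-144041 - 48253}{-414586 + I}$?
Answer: $- \frac{96147}{429736} \approx -0.22374$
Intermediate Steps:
$- \frac{-144041 - 48253}{-414586 + I} = - \frac{-144041 - 48253}{-414586 - 444886} = - \frac{-192294}{-859472} = - \frac{\left(-192294\right) \left(-1\right)}{859472} = \left(-1\right) \frac{96147}{429736} = - \frac{96147}{429736}$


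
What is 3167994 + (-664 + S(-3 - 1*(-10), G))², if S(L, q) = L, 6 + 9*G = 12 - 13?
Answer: 3599643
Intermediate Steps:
G = -7/9 (G = -⅔ + (12 - 13)/9 = -⅔ + (⅑)*(-1) = -⅔ - ⅑ = -7/9 ≈ -0.77778)
3167994 + (-664 + S(-3 - 1*(-10), G))² = 3167994 + (-664 + (-3 - 1*(-10)))² = 3167994 + (-664 + (-3 + 10))² = 3167994 + (-664 + 7)² = 3167994 + (-657)² = 3167994 + 431649 = 3599643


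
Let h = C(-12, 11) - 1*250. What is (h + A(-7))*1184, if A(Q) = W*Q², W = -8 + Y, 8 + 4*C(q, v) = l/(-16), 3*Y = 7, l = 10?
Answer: -1881931/3 ≈ -6.2731e+5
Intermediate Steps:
Y = 7/3 (Y = (⅓)*7 = 7/3 ≈ 2.3333)
C(q, v) = -69/32 (C(q, v) = -2 + (10/(-16))/4 = -2 + (10*(-1/16))/4 = -2 + (¼)*(-5/8) = -2 - 5/32 = -69/32)
W = -17/3 (W = -8 + 7/3 = -17/3 ≈ -5.6667)
h = -8069/32 (h = -69/32 - 1*250 = -69/32 - 250 = -8069/32 ≈ -252.16)
A(Q) = -17*Q²/3
(h + A(-7))*1184 = (-8069/32 - 17/3*(-7)²)*1184 = (-8069/32 - 17/3*49)*1184 = (-8069/32 - 833/3)*1184 = -50863/96*1184 = -1881931/3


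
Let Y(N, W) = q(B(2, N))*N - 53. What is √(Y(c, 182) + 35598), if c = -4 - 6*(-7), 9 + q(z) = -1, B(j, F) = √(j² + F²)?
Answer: √35165 ≈ 187.52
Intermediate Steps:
B(j, F) = √(F² + j²)
q(z) = -10 (q(z) = -9 - 1 = -10)
c = 38 (c = -4 + 42 = 38)
Y(N, W) = -53 - 10*N (Y(N, W) = -10*N - 53 = -53 - 10*N)
√(Y(c, 182) + 35598) = √((-53 - 10*38) + 35598) = √((-53 - 380) + 35598) = √(-433 + 35598) = √35165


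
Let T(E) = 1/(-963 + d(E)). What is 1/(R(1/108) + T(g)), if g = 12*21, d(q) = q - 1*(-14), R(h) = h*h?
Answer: -8129808/10967 ≈ -741.30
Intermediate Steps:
R(h) = h²
d(q) = 14 + q (d(q) = q + 14 = 14 + q)
g = 252
T(E) = 1/(-949 + E) (T(E) = 1/(-963 + (14 + E)) = 1/(-949 + E))
1/(R(1/108) + T(g)) = 1/((1/108)² + 1/(-949 + 252)) = 1/((1/108)² + 1/(-697)) = 1/(1/11664 - 1/697) = 1/(-10967/8129808) = -8129808/10967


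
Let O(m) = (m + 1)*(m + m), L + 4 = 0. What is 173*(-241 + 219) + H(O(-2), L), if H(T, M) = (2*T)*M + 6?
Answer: -3832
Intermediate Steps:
L = -4 (L = -4 + 0 = -4)
O(m) = 2*m*(1 + m) (O(m) = (1 + m)*(2*m) = 2*m*(1 + m))
H(T, M) = 6 + 2*M*T (H(T, M) = 2*M*T + 6 = 6 + 2*M*T)
173*(-241 + 219) + H(O(-2), L) = 173*(-241 + 219) + (6 + 2*(-4)*(2*(-2)*(1 - 2))) = 173*(-22) + (6 + 2*(-4)*(2*(-2)*(-1))) = -3806 + (6 + 2*(-4)*4) = -3806 + (6 - 32) = -3806 - 26 = -3832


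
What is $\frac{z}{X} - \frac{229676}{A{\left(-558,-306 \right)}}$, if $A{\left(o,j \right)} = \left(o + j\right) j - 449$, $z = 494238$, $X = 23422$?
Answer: $\frac{8933373947}{441563255} \approx 20.231$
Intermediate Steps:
$A{\left(o,j \right)} = -449 + j \left(j + o\right)$ ($A{\left(o,j \right)} = \left(j + o\right) j - 449 = j \left(j + o\right) - 449 = -449 + j \left(j + o\right)$)
$\frac{z}{X} - \frac{229676}{A{\left(-558,-306 \right)}} = \frac{494238}{23422} - \frac{229676}{-449 + \left(-306\right)^{2} - -170748} = 494238 \cdot \frac{1}{23422} - \frac{229676}{-449 + 93636 + 170748} = \frac{247119}{11711} - \frac{229676}{263935} = \frac{8933373947}{441563255}$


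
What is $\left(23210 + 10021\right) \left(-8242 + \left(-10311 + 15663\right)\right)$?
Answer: $-96037590$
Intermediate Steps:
$\left(23210 + 10021\right) \left(-8242 + \left(-10311 + 15663\right)\right) = 33231 \left(-8242 + 5352\right) = 33231 \left(-2890\right) = -96037590$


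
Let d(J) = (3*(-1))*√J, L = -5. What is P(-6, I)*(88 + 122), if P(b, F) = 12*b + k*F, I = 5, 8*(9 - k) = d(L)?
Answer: -5670 + 1575*I*√5/4 ≈ -5670.0 + 880.45*I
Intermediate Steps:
d(J) = -3*√J
k = 9 + 3*I*√5/8 (k = 9 - (-3)*√(-5)/8 = 9 - (-3)*I*√5/8 = 9 + 3*I*√5/8 ≈ 9.0 + 0.83853*I)
P(b, F) = 12*b + F*(9 + 3*I*√5/8) (P(b, F) = 12*b + (9 + 3*I*√5/8)*F = 12*b + F*(9 + 3*I*√5/8))
P(-6, I)*(88 + 122) = (12*(-6) + (3/8)*5*(24 + I*√5))*(88 + 122) = (-72 + (45 + 15*I*√5/8))*210 = (-27 + 15*I*√5/8)*210 = -5670 + 1575*I*√5/4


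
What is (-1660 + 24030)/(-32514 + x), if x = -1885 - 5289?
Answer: -11185/19844 ≈ -0.56365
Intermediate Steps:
x = -7174
(-1660 + 24030)/(-32514 + x) = (-1660 + 24030)/(-32514 - 7174) = 22370/(-39688) = 22370*(-1/39688) = -11185/19844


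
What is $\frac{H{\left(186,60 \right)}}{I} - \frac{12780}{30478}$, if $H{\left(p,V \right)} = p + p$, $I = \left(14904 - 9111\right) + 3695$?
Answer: $- \frac{13739853}{36146908} \approx -0.38011$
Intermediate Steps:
$I = 9488$ ($I = 5793 + 3695 = 9488$)
$H{\left(p,V \right)} = 2 p$
$\frac{H{\left(186,60 \right)}}{I} - \frac{12780}{30478} = \frac{2 \cdot 186}{9488} - \frac{12780}{30478} = 372 \cdot \frac{1}{9488} - \frac{6390}{15239} = \frac{93}{2372} - \frac{6390}{15239} = - \frac{13739853}{36146908}$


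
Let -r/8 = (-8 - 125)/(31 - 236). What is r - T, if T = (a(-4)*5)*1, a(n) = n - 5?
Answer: 8161/205 ≈ 39.810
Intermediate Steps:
a(n) = -5 + n
T = -45 (T = ((-5 - 4)*5)*1 = -9*5*1 = -45*1 = -45)
r = -1064/205 (r = -8*(-8 - 125)/(31 - 236) = -(-1064)/(-205) = -(-1064)*(-1)/205 = -8*133/205 = -1064/205 ≈ -5.1902)
r - T = -1064/205 - 1*(-45) = -1064/205 + 45 = 8161/205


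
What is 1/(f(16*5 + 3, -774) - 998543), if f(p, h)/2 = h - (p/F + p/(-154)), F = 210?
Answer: -1155/1155104773 ≈ -9.9991e-7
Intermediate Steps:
f(p, h) = 2*h + 4*p/1155 (f(p, h) = 2*(h - (p/210 + p/(-154))) = 2*(h - (p*(1/210) + p*(-1/154))) = 2*(h - (p/210 - p/154)) = 2*(h - (-2)*p/1155) = 2*(h + 2*p/1155) = 2*h + 4*p/1155)
1/(f(16*5 + 3, -774) - 998543) = 1/((2*(-774) + 4*(16*5 + 3)/1155) - 998543) = 1/((-1548 + 4*(80 + 3)/1155) - 998543) = 1/((-1548 + (4/1155)*83) - 998543) = 1/((-1548 + 332/1155) - 998543) = 1/(-1787608/1155 - 998543) = 1/(-1155104773/1155) = -1155/1155104773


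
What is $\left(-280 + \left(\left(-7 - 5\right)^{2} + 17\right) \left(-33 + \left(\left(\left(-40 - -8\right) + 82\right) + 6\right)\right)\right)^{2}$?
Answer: $11716929$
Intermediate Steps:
$\left(-280 + \left(\left(-7 - 5\right)^{2} + 17\right) \left(-33 + \left(\left(\left(-40 - -8\right) + 82\right) + 6\right)\right)\right)^{2} = \left(-280 + \left(\left(-12\right)^{2} + 17\right) \left(-33 + \left(\left(\left(-40 + 8\right) + 82\right) + 6\right)\right)\right)^{2} = \left(-280 + \left(144 + 17\right) \left(-33 + \left(\left(-32 + 82\right) + 6\right)\right)\right)^{2} = \left(-280 + 161 \left(-33 + \left(50 + 6\right)\right)\right)^{2} = \left(-280 + 161 \left(-33 + 56\right)\right)^{2} = \left(-280 + 161 \cdot 23\right)^{2} = \left(-280 + 3703\right)^{2} = 3423^{2} = 11716929$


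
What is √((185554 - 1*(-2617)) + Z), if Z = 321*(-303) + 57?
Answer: √90965 ≈ 301.60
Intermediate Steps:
Z = -97206 (Z = -97263 + 57 = -97206)
√((185554 - 1*(-2617)) + Z) = √((185554 - 1*(-2617)) - 97206) = √((185554 + 2617) - 97206) = √(188171 - 97206) = √90965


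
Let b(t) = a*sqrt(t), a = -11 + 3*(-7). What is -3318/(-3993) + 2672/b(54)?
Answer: 1106/1331 - 167*sqrt(6)/36 ≈ -10.532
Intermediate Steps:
a = -32 (a = -11 - 21 = -32)
b(t) = -32*sqrt(t)
-3318/(-3993) + 2672/b(54) = -3318/(-3993) + 2672/((-96*sqrt(6))) = -3318*(-1/3993) + 2672/((-96*sqrt(6))) = 1106/1331 + 2672/((-96*sqrt(6))) = 1106/1331 + 2672*(-sqrt(6)/576) = 1106/1331 - 167*sqrt(6)/36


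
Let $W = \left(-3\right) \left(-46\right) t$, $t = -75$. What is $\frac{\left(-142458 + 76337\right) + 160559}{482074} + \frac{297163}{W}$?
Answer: $- \frac{71138561381}{2494732950} \approx -28.516$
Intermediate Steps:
$W = -10350$ ($W = \left(-3\right) \left(-46\right) \left(-75\right) = 138 \left(-75\right) = -10350$)
$\frac{\left(-142458 + 76337\right) + 160559}{482074} + \frac{297163}{W} = \frac{\left(-142458 + 76337\right) + 160559}{482074} + \frac{297163}{-10350} = \left(-66121 + 160559\right) \frac{1}{482074} + 297163 \left(- \frac{1}{10350}\right) = 94438 \cdot \frac{1}{482074} - \frac{297163}{10350} = \frac{47219}{241037} - \frac{297163}{10350} = - \frac{71138561381}{2494732950}$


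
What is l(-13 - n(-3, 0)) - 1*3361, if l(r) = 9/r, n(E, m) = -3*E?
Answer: -73951/22 ≈ -3361.4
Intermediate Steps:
l(-13 - n(-3, 0)) - 1*3361 = 9/(-13 - (-3)*(-3)) - 1*3361 = 9/(-13 - 1*9) - 3361 = 9/(-13 - 9) - 3361 = 9/(-22) - 3361 = 9*(-1/22) - 3361 = -9/22 - 3361 = -73951/22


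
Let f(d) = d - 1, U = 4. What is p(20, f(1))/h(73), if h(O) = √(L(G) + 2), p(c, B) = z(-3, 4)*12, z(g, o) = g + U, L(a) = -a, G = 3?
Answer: -12*I ≈ -12.0*I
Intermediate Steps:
f(d) = -1 + d
z(g, o) = 4 + g (z(g, o) = g + 4 = 4 + g)
p(c, B) = 12 (p(c, B) = (4 - 3)*12 = 1*12 = 12)
h(O) = I (h(O) = √(-1*3 + 2) = √(-3 + 2) = √(-1) = I)
p(20, f(1))/h(73) = 12/I = 12*(-I) = -12*I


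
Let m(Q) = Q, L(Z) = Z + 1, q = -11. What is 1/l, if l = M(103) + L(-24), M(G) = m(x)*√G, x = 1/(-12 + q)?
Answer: -12167/279738 + 23*√103/279738 ≈ -0.042660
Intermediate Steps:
L(Z) = 1 + Z
x = -1/23 (x = 1/(-12 - 11) = 1/(-23) = -1/23 ≈ -0.043478)
M(G) = -√G/23
l = -23 - √103/23 (l = -√103/23 + (1 - 24) = -√103/23 - 23 = -23 - √103/23 ≈ -23.441)
1/l = 1/(-23 - √103/23)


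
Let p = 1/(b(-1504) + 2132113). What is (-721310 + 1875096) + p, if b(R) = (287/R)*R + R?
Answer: 2458597972257/2130896 ≈ 1.1538e+6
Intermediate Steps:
b(R) = 287 + R
p = 1/2130896 (p = 1/((287 - 1504) + 2132113) = 1/(-1217 + 2132113) = 1/2130896 ≈ 4.6929e-7)
(-721310 + 1875096) + p = (-721310 + 1875096) + 1/2130896 = 1153786 + 1/2130896 = 2458597972257/2130896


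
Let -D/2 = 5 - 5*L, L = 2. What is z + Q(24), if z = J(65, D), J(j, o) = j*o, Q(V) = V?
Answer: 674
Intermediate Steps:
D = 10 (D = -2*(5 - 5*2) = -2*(5 - 10) = -2*(-5) = 10)
z = 650 (z = 65*10 = 650)
z + Q(24) = 650 + 24 = 674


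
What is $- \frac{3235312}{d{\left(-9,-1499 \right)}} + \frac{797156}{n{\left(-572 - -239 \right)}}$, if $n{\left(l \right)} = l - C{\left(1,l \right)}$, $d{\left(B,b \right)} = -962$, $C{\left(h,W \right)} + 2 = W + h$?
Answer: $\frac{385049692}{481} \approx 8.0052 \cdot 10^{5}$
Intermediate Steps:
$C{\left(h,W \right)} = -2 + W + h$ ($C{\left(h,W \right)} = -2 + \left(W + h\right) = -2 + W + h$)
$n{\left(l \right)} = 1$ ($n{\left(l \right)} = l - \left(-2 + l + 1\right) = l - \left(-1 + l\right) = 1$)
$- \frac{3235312}{d{\left(-9,-1499 \right)}} + \frac{797156}{n{\left(-572 - -239 \right)}} = - \frac{3235312}{-962} + \frac{797156}{1} = \left(-3235312\right) \left(- \frac{1}{962}\right) + 797156 \cdot 1 = \frac{1617656}{481} + 797156 = \frac{385049692}{481}$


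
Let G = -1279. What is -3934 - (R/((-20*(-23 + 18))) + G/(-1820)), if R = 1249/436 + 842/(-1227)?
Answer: -19155203815141/4868245200 ≈ -3934.7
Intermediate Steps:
R = 1165411/534972 (R = 1249*(1/436) + 842*(-1/1227) = 1249/436 - 842/1227 = 1165411/534972 ≈ 2.1785)
-3934 - (R/((-20*(-23 + 18))) + G/(-1820)) = -3934 - (1165411/(534972*((-20*(-23 + 18)))) - 1279/(-1820)) = -3934 - (1165411/(534972*((-20*(-5)))) - 1279*(-1/1820)) = -3934 - ((1165411/534972)/100 + 1279/1820) = -3934 - ((1165411/534972)*(1/100) + 1279/1820) = -3934 - (1165411/53497200 + 1279/1820) = -3934 - 1*3527198341/4868245200 = -3934 - 3527198341/4868245200 = -19155203815141/4868245200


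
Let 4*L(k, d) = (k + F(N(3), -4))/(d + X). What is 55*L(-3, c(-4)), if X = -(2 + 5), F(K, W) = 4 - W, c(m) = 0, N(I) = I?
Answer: -275/28 ≈ -9.8214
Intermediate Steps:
X = -7 (X = -1*7 = -7)
L(k, d) = (8 + k)/(4*(-7 + d)) (L(k, d) = ((k + (4 - 1*(-4)))/(d - 7))/4 = ((k + (4 + 4))/(-7 + d))/4 = ((k + 8)/(-7 + d))/4 = ((8 + k)/(-7 + d))/4 = (8 + k)/(4*(-7 + d)))
55*L(-3, c(-4)) = 55*((8 - 3)/(4*(-7 + 0))) = 55*((1/4)*5/(-7)) = 55*((1/4)*(-1/7)*5) = 55*(-5/28) = -275/28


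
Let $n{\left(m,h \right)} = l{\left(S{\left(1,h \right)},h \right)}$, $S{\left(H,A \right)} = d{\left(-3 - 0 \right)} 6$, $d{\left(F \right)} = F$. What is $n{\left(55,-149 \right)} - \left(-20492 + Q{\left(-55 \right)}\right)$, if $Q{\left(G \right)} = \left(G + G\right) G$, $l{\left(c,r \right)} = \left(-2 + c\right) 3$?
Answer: $14382$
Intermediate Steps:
$S{\left(H,A \right)} = -18$ ($S{\left(H,A \right)} = \left(-3 - 0\right) 6 = \left(-3 + 0\right) 6 = \left(-3\right) 6 = -18$)
$l{\left(c,r \right)} = -6 + 3 c$
$Q{\left(G \right)} = 2 G^{2}$ ($Q{\left(G \right)} = 2 G G = 2 G^{2}$)
$n{\left(m,h \right)} = -60$ ($n{\left(m,h \right)} = -6 + 3 \left(-18\right) = -6 - 54 = -60$)
$n{\left(55,-149 \right)} - \left(-20492 + Q{\left(-55 \right)}\right) = -60 - \left(-20492 + 2 \left(-55\right)^{2}\right) = -60 - \left(-20492 + 2 \cdot 3025\right) = -60 - \left(-20492 + 6050\right) = -60 - -14442 = -60 + 14442 = 14382$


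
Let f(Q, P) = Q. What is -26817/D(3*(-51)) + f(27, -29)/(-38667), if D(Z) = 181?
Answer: -345645942/2332909 ≈ -148.16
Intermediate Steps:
-26817/D(3*(-51)) + f(27, -29)/(-38667) = -26817/181 + 27/(-38667) = -26817*1/181 + 27*(-1/38667) = -26817/181 - 9/12889 = -345645942/2332909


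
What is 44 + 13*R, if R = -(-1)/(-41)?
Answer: 1791/41 ≈ 43.683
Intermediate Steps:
R = -1/41 (R = -(-1)*(-1)/41 = -1*1/41 = -1/41 ≈ -0.024390)
44 + 13*R = 44 + 13*(-1/41) = 44 - 13/41 = 1791/41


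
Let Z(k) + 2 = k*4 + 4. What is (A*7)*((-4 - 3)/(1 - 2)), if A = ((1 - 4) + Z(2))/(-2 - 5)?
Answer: -49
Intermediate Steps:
Z(k) = 2 + 4*k (Z(k) = -2 + (k*4 + 4) = -2 + (4*k + 4) = -2 + (4 + 4*k) = 2 + 4*k)
A = -1 (A = ((1 - 4) + (2 + 4*2))/(-2 - 5) = (-3 + (2 + 8))/(-7) = (-3 + 10)*(-1/7) = 7*(-1/7) = -1)
(A*7)*((-4 - 3)/(1 - 2)) = (-1*7)*((-4 - 3)/(1 - 2)) = -(-49)/(-1) = -(-49)*(-1) = -7*7 = -49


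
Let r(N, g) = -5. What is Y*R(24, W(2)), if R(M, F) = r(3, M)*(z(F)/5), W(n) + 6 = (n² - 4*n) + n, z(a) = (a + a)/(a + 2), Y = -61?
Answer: 488/3 ≈ 162.67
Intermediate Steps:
z(a) = 2*a/(2 + a) (z(a) = (2*a)/(2 + a) = 2*a/(2 + a))
W(n) = -6 + n² - 3*n (W(n) = -6 + ((n² - 4*n) + n) = -6 + (n² - 3*n) = -6 + n² - 3*n)
R(M, F) = -2*F/(2 + F) (R(M, F) = -5*2*F/(2 + F)/5 = -2*F/(2 + F))
Y*R(24, W(2)) = -(-122)*(-6 + 2² - 3*2)/(2 + (-6 + 2² - 3*2)) = -(-122)*(-6 + 4 - 6)/(2 + (-6 + 4 - 6)) = -(-122)*(-8)/(2 - 8) = -(-122)*(-8)/(-6) = -(-122)*(-8)*(-1)/6 = -61*(-8/3) = 488/3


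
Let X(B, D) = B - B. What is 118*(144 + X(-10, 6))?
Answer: 16992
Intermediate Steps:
X(B, D) = 0
118*(144 + X(-10, 6)) = 118*(144 + 0) = 118*144 = 16992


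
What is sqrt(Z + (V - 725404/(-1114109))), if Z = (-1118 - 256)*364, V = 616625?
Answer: sqrt(144591482193758845)/1114109 ≈ 341.31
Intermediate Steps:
Z = -500136 (Z = -1374*364 = -500136)
sqrt(Z + (V - 725404/(-1114109))) = sqrt(-500136 + (616625 - 725404/(-1114109))) = sqrt(-500136 + (616625 - 725404*(-1)/1114109)) = sqrt(-500136 + (616625 - 1*(-725404/1114109))) = sqrt(-500136 + (616625 + 725404/1114109)) = sqrt(-500136 + 686988187529/1114109) = sqrt(129782168705/1114109) = sqrt(144591482193758845)/1114109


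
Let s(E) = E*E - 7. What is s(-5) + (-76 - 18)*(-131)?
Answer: 12332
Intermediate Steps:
s(E) = -7 + E² (s(E) = E² - 7 = -7 + E²)
s(-5) + (-76 - 18)*(-131) = (-7 + (-5)²) + (-76 - 18)*(-131) = (-7 + 25) - 94*(-131) = 18 + 12314 = 12332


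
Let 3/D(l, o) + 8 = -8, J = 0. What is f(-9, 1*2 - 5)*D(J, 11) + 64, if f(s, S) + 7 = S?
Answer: 527/8 ≈ 65.875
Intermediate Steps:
D(l, o) = -3/16 (D(l, o) = 3/(-8 - 8) = 3/(-16) = 3*(-1/16) = -3/16)
f(s, S) = -7 + S
f(-9, 1*2 - 5)*D(J, 11) + 64 = (-7 + (1*2 - 5))*(-3/16) + 64 = (-7 + (2 - 5))*(-3/16) + 64 = (-7 - 3)*(-3/16) + 64 = -10*(-3/16) + 64 = 15/8 + 64 = 527/8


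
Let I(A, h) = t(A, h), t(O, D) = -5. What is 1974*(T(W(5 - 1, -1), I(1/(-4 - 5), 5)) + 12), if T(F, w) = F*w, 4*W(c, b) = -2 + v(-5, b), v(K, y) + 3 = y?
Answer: 38493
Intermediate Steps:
v(K, y) = -3 + y
W(c, b) = -5/4 + b/4 (W(c, b) = (-2 + (-3 + b))/4 = (-5 + b)/4 = -5/4 + b/4)
I(A, h) = -5
1974*(T(W(5 - 1, -1), I(1/(-4 - 5), 5)) + 12) = 1974*((-5/4 + (1/4)*(-1))*(-5) + 12) = 1974*((-5/4 - 1/4)*(-5) + 12) = 1974*(-3/2*(-5) + 12) = 1974*(15/2 + 12) = 1974*(39/2) = 38493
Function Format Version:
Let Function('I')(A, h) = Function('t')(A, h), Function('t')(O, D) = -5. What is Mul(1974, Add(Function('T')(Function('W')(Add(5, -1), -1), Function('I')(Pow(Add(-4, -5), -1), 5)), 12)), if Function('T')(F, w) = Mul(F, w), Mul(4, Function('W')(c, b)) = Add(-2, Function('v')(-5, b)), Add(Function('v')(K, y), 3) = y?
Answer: 38493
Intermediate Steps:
Function('v')(K, y) = Add(-3, y)
Function('W')(c, b) = Add(Rational(-5, 4), Mul(Rational(1, 4), b)) (Function('W')(c, b) = Mul(Rational(1, 4), Add(-2, Add(-3, b))) = Mul(Rational(1, 4), Add(-5, b)) = Add(Rational(-5, 4), Mul(Rational(1, 4), b)))
Function('I')(A, h) = -5
Mul(1974, Add(Function('T')(Function('W')(Add(5, -1), -1), Function('I')(Pow(Add(-4, -5), -1), 5)), 12)) = Mul(1974, Add(Mul(Add(Rational(-5, 4), Mul(Rational(1, 4), -1)), -5), 12)) = Mul(1974, Add(Mul(Add(Rational(-5, 4), Rational(-1, 4)), -5), 12)) = Mul(1974, Add(Mul(Rational(-3, 2), -5), 12)) = Mul(1974, Add(Rational(15, 2), 12)) = Mul(1974, Rational(39, 2)) = 38493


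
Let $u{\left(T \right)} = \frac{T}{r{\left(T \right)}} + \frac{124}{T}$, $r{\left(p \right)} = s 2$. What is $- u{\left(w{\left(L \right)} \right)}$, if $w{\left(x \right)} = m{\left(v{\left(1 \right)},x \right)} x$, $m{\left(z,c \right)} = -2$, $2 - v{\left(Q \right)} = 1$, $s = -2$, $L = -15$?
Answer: $\frac{101}{30} \approx 3.3667$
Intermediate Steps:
$v{\left(Q \right)} = 1$ ($v{\left(Q \right)} = 2 - 1 = 1$)
$r{\left(p \right)} = -4$ ($r{\left(p \right)} = \left(-2\right) 2 = -4$)
$w{\left(x \right)} = - 2 x$
$u{\left(T \right)} = \frac{124}{T} - \frac{T}{4}$ ($u{\left(T \right)} = \frac{T}{-4} + \frac{124}{T} = T \left(- \frac{1}{4}\right) + \frac{124}{T} = - \frac{T}{4} + \frac{124}{T} = \frac{124}{T} - \frac{T}{4}$)
$- u{\left(w{\left(L \right)} \right)} = - (\frac{124}{\left(-2\right) \left(-15\right)} - \frac{\left(-2\right) \left(-15\right)}{4}) = - (\frac{124}{30} - \frac{15}{2}) = - (124 \cdot \frac{1}{30} - \frac{15}{2}) = - (\frac{62}{15} - \frac{15}{2}) = \left(-1\right) \left(- \frac{101}{30}\right) = \frac{101}{30}$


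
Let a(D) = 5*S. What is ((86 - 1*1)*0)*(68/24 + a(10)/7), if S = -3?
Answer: 0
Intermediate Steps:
a(D) = -15 (a(D) = 5*(-3) = -15)
((86 - 1*1)*0)*(68/24 + a(10)/7) = ((86 - 1*1)*0)*(68/24 - 15/7) = ((86 - 1)*0)*(68*(1/24) - 15*1/7) = (85*0)*(17/6 - 15/7) = 0*(29/42) = 0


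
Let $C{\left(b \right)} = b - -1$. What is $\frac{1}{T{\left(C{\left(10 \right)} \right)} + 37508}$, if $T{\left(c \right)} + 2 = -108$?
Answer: $\frac{1}{37398} \approx 2.6739 \cdot 10^{-5}$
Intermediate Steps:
$C{\left(b \right)} = 1 + b$ ($C{\left(b \right)} = b + 1 = 1 + b$)
$T{\left(c \right)} = -110$ ($T{\left(c \right)} = -2 - 108 = -110$)
$\frac{1}{T{\left(C{\left(10 \right)} \right)} + 37508} = \frac{1}{-110 + 37508} = \frac{1}{37398}$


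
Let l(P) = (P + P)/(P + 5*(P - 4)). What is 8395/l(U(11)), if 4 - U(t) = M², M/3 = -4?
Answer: 360985/14 ≈ 25785.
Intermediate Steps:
M = -12 (M = 3*(-4) = -12)
U(t) = -140 (U(t) = 4 - 1*(-12)² = 4 - 1*144 = 4 - 144 = -140)
l(P) = 2*P/(-20 + 6*P) (l(P) = (2*P)/(P + 5*(-4 + P)) = (2*P)/(P + (-20 + 5*P)) = (2*P)/(-20 + 6*P) = 2*P/(-20 + 6*P))
8395/l(U(11)) = 8395/((-140/(-10 + 3*(-140)))) = 8395/((-140/(-10 - 420))) = 8395/((-140/(-430))) = 8395/((-140*(-1/430))) = 8395/(14/43) = 8395*(43/14) = 360985/14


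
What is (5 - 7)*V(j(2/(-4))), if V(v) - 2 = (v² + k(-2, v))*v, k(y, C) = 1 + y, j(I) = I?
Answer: -19/4 ≈ -4.7500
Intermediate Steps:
V(v) = 2 + v*(-1 + v²) (V(v) = 2 + (v² + (1 - 2))*v = 2 + (v² - 1)*v = 2 + (-1 + v²)*v = 2 + v*(-1 + v²))
(5 - 7)*V(j(2/(-4))) = (5 - 7)*(2 + (2/(-4))³ - 2/(-4)) = -2*(2 + (2*(-¼))³ - 2*(-1)/4) = -2*(2 + (-½)³ - 1*(-½)) = -2*(2 - ⅛ + ½) = -2*19/8 = -19/4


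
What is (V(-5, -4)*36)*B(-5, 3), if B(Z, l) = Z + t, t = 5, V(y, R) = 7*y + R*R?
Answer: 0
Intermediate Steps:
V(y, R) = R² + 7*y (V(y, R) = 7*y + R² = R² + 7*y)
B(Z, l) = 5 + Z (B(Z, l) = Z + 5 = 5 + Z)
(V(-5, -4)*36)*B(-5, 3) = (((-4)² + 7*(-5))*36)*(5 - 5) = ((16 - 35)*36)*0 = -19*36*0 = -684*0 = 0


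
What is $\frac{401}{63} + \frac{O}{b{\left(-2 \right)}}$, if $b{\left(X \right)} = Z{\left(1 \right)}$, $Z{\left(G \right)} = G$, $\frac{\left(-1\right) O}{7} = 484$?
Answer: $- \frac{213043}{63} \approx -3381.6$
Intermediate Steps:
$O = -3388$ ($O = \left(-7\right) 484 = -3388$)
$b{\left(X \right)} = 1$
$\frac{401}{63} + \frac{O}{b{\left(-2 \right)}} = \frac{401}{63} - \frac{3388}{1} = 401 \cdot \frac{1}{63} - 3388 = \frac{401}{63} - 3388 = - \frac{213043}{63}$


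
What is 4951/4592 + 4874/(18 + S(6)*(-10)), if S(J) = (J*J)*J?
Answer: -120167/100368 ≈ -1.1973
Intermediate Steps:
S(J) = J³ (S(J) = J²*J = J³)
4951/4592 + 4874/(18 + S(6)*(-10)) = 4951/4592 + 4874/(18 + 6³*(-10)) = 4951*(1/4592) + 4874/(18 + 216*(-10)) = 4951/4592 + 4874/(18 - 2160) = 4951/4592 + 4874/(-2142) = 4951/4592 + 4874*(-1/2142) = 4951/4592 - 2437/1071 = -120167/100368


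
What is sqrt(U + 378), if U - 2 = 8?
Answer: 2*sqrt(97) ≈ 19.698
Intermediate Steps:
U = 10 (U = 2 + 8 = 10)
sqrt(U + 378) = sqrt(10 + 378) = sqrt(388) = 2*sqrt(97)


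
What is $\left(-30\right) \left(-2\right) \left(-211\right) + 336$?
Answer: $-12324$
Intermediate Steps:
$\left(-30\right) \left(-2\right) \left(-211\right) + 336 = 60 \left(-211\right) + 336 = -12660 + 336 = -12324$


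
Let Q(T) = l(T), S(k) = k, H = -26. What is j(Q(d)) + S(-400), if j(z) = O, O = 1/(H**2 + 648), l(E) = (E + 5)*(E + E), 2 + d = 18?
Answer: -529599/1324 ≈ -400.00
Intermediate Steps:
d = 16 (d = -2 + 18 = 16)
l(E) = 2*E*(5 + E) (l(E) = (5 + E)*(2*E) = 2*E*(5 + E))
Q(T) = 2*T*(5 + T)
O = 1/1324 (O = 1/((-26)**2 + 648) = 1/(676 + 648) = 1/1324 ≈ 0.00075529)
j(z) = 1/1324
j(Q(d)) + S(-400) = 1/1324 - 400 = -529599/1324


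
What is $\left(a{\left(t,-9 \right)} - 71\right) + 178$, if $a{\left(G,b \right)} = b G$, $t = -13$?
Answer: $224$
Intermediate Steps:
$a{\left(G,b \right)} = G b$
$\left(a{\left(t,-9 \right)} - 71\right) + 178 = \left(\left(-13\right) \left(-9\right) - 71\right) + 178 = \left(117 - 71\right) + 178 = 46 + 178 = 224$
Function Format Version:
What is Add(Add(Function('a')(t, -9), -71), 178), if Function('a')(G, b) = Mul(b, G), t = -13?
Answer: 224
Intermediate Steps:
Function('a')(G, b) = Mul(G, b)
Add(Add(Function('a')(t, -9), -71), 178) = Add(Add(Mul(-13, -9), -71), 178) = Add(Add(117, -71), 178) = Add(46, 178) = 224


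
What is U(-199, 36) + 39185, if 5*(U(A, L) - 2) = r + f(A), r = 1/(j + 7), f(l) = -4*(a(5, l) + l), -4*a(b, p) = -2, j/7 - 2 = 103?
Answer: 145972919/3710 ≈ 39346.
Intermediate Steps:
j = 735 (j = 14 + 7*103 = 14 + 721 = 735)
a(b, p) = 1/2 (a(b, p) = -1/4*(-2) = 1/2)
f(l) = -2 - 4*l (f(l) = -4*(1/2 + l) = -2 - 4*l)
r = 1/742 (r = 1/(735 + 7) = 1/742 ≈ 0.0013477)
U(A, L) = 5937/3710 - 4*A/5 (U(A, L) = 2 + (1/742 + (-2 - 4*A))/5 = 2 + (-1483/742 - 4*A)/5 = 2 + (-1483/3710 - 4*A/5) = 5937/3710 - 4*A/5)
U(-199, 36) + 39185 = (5937/3710 - 4/5*(-199)) + 39185 = (5937/3710 + 796/5) + 39185 = 596569/3710 + 39185 = 145972919/3710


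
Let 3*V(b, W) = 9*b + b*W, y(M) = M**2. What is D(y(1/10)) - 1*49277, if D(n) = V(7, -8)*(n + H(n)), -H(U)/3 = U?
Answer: -7391557/150 ≈ -49277.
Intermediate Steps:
H(U) = -3*U
V(b, W) = 3*b + W*b/3 (V(b, W) = (9*b + b*W)/3 = (9*b + W*b)/3 = 3*b + W*b/3)
D(n) = -14*n/3 (D(n) = ((1/3)*7*(9 - 8))*(n - 3*n) = ((1/3)*7*1)*(-2*n) = 7*(-2*n)/3 = -14*n/3)
D(y(1/10)) - 1*49277 = -14*(1/10)**2/3 - 1*49277 = -14*(1/10)**2/3 - 49277 = -14/3*1/100 - 49277 = -7/150 - 49277 = -7391557/150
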